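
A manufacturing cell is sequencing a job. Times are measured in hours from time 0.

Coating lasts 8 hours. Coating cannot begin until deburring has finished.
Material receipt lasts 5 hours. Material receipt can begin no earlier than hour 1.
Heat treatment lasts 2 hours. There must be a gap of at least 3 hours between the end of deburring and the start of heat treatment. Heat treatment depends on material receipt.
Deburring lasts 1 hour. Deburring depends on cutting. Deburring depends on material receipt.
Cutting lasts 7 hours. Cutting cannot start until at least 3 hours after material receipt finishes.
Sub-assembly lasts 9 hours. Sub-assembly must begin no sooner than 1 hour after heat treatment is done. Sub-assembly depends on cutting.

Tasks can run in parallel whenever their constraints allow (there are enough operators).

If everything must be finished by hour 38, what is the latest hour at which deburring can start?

Sub-assembly must finish by hour 38; it takes 9 hours, so it must start by 38 − 9 = hour 29.
Heat treatment must finish before sub-assembly (must start by hour 29, minus 1-hour gap → hour 28). With a 2-hour duration, heat treatment must start by 28 − 2 = hour 26.
To finish by hour 38, coating (duration 8) must start no later than hour 30.
For deburring: heat treatment (must start by hour 26, minus 3-hour gap → hour 23); coating (must start by hour 30). The most restrictive is hour 23; with a 1-hour duration, deburring must start by hour 22.

22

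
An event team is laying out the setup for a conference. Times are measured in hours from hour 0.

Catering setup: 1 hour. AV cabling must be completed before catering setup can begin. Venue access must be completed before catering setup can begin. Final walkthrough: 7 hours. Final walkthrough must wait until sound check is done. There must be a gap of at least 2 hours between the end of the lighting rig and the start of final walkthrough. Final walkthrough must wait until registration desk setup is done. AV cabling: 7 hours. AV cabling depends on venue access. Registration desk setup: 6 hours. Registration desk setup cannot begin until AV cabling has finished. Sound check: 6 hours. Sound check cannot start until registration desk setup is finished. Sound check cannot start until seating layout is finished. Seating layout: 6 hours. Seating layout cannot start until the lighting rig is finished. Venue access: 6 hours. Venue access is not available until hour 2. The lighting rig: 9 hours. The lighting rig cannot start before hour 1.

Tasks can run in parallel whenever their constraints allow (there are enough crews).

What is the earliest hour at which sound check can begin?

21

The lighting rig waits on its own release at hour 1, so it starts at hour 1 and finishes at 1 + 9 = hour 10.
After the lighting rig (finishes hour 10), seating layout can start at hour 10 and finishes at hour 16.
Venue access waits on its own release at hour 2, so it starts at hour 2 and finishes at 2 + 6 = hour 8.
AV cabling cannot begin until venue access (finishes hour 8). It runs from hour 8 to 8 + 7 = hour 15.
Registration desk setup waits on AV cabling (finishes hour 15), so it starts at hour 15 and finishes at 15 + 6 = hour 21.
Sound check waits on registration desk setup (finishes hour 21); seating layout (finishes hour 16). The latest of these is hour 21, which is the earliest sound check can start.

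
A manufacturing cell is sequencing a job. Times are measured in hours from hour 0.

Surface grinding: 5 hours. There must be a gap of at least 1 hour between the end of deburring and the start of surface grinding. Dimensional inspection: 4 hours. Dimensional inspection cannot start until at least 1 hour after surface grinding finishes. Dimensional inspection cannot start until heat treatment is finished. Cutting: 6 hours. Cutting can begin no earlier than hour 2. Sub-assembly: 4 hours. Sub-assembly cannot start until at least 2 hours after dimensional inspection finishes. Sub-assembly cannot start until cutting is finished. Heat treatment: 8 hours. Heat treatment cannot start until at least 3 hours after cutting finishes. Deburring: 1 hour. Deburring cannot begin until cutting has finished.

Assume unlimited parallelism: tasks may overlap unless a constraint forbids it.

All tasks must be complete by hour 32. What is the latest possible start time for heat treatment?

To finish by hour 32, sub-assembly (duration 4) must start no later than hour 28.
Dimensional inspection must finish before sub-assembly (must start by hour 28, minus 2-hour gap → hour 26). With a 4-hour duration, dimensional inspection must start by 26 − 4 = hour 22.
Since dimensional inspection (must start by hour 22) depends on it, heat treatment must finish by hour 22. Backing off its 8-hour duration gives a latest start of hour 14.

14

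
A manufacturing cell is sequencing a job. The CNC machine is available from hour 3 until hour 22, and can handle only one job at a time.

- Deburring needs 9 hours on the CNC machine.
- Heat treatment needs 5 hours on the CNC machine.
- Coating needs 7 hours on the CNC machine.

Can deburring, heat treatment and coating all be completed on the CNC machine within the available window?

No

The CNC machine window is 22 − 3 = 19 hours.
Running back to back, the jobs need 9 + 5 + 7 = 21 hours on the CNC machine.
Since 21 > 19, they cannot all fit.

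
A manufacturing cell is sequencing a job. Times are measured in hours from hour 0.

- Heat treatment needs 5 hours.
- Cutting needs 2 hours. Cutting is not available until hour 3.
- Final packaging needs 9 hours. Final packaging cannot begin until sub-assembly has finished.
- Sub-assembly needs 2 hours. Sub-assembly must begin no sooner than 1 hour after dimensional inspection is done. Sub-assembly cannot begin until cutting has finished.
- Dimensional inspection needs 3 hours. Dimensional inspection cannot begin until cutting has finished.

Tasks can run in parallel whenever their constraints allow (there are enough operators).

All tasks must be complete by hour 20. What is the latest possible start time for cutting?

Nothing follows final packaging; the deadline of hour 20 is its only limit. It must start by 20 − 9 = hour 11.
Sub-assembly has to be done before final packaging (must start by hour 11). That means finishing by hour 11, i.e. starting by 11 − 2 = hour 9.
Dimensional inspection must finish before sub-assembly (must start by hour 9, minus 1-hour gap → hour 8). With a 3-hour duration, dimensional inspection must start by 8 − 3 = hour 5.
Cutting feeds dimensional inspection (must start by hour 5); sub-assembly (must start by hour 9). Taking the minimum, cutting must finish by hour 5 and start by 5 − 2 = hour 3.

3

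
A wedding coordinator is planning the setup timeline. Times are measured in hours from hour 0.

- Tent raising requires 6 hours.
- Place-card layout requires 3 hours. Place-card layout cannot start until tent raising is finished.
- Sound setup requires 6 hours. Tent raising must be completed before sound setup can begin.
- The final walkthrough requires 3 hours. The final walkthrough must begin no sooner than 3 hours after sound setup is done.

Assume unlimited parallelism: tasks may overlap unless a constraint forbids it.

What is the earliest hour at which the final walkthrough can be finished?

18

Tent raising can start immediately at hour 0; it finishes at hour 6.
Sound setup waits on tent raising (finishes hour 6), so it starts at hour 6 and finishes at 6 + 6 = hour 12.
The final walkthrough waits on sound setup (finishes hour 12, plus 3-hour gap → hour 15), so it starts at hour 15 and finishes at 15 + 3 = hour 18.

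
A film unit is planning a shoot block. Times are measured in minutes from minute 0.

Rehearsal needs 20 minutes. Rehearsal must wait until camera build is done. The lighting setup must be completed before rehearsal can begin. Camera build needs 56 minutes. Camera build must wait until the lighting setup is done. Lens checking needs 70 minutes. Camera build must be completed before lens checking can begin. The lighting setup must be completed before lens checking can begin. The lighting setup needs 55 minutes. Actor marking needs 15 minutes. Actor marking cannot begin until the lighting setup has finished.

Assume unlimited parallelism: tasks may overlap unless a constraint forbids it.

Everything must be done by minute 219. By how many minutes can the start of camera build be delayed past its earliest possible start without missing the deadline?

The lighting setup has no prerequisites, so it starts at minute 0 and finishes at minute 55.
Camera build cannot begin until the lighting setup (finishes minute 55). It runs from minute 55 to 55 + 56 = minute 111.

Working backward from the deadline:
Nothing follows lens checking; the deadline of minute 219 is its only limit. It must start by 219 − 70 = minute 149.
Rehearsal has no dependents, so it just needs to finish by minute 219. Starting by 219 − 20 = minute 199 achieves that.
For camera build: lens checking (must start by minute 149); rehearsal (must start by minute 199). The most restrictive is minute 149; with a 56-minute duration, camera build must start by minute 93.
So camera build can start as early as minute 55 and as late as minute 93, giving 93 − 55 = 38 minutes of slack.

38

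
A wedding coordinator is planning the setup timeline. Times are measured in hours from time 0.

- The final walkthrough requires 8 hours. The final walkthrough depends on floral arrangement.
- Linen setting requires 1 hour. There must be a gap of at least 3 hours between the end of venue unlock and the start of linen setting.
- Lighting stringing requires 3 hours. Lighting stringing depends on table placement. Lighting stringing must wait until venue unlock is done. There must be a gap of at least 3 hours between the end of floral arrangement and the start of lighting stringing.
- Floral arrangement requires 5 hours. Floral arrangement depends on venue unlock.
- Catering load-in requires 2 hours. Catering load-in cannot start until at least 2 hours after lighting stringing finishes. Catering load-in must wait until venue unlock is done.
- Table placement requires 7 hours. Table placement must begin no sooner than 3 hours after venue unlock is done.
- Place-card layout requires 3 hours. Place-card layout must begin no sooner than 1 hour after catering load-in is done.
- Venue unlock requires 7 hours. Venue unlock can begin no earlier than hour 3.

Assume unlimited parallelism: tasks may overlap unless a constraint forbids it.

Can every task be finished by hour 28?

No

Venue unlock waits on its own release at hour 3, so it starts at hour 3 and finishes at 3 + 7 = hour 10.
Floral arrangement cannot begin until venue unlock (finishes hour 10). It runs from hour 10 to 10 + 5 = hour 15.
The final walkthrough waits on floral arrangement (finishes hour 15), so it starts at hour 15 and finishes at 15 + 8 = hour 23.
Linen setting waits on venue unlock (finishes hour 10, plus 3-hour gap → hour 13), so it starts at hour 13 and finishes at 13 + 1 = hour 14.
Table placement cannot begin until venue unlock (finishes hour 10, plus 3-hour gap → hour 13). It runs from hour 13 to 13 + 7 = hour 20.
For lighting stringing: table placement (finishes hour 20); venue unlock (finishes hour 10); floral arrangement (finishes hour 15, plus 3-hour gap → hour 18). Taking the maximum gives a start of hour 20, and it finishes at 20 + 3 = hour 23.
Catering load-in needs all of lighting stringing (finishes hour 23, plus 2-hour gap → hour 25); venue unlock (finishes hour 10). That puts its earliest start at hour 25; it finishes at 25 + 2 = hour 27.
Place-card layout cannot begin until catering load-in (finishes hour 27, plus 1-hour gap → hour 28). It runs from hour 28 to 28 + 3 = hour 31.
The earliest everything can be done is hour 31, which is after the deadline of 28, so it is not possible.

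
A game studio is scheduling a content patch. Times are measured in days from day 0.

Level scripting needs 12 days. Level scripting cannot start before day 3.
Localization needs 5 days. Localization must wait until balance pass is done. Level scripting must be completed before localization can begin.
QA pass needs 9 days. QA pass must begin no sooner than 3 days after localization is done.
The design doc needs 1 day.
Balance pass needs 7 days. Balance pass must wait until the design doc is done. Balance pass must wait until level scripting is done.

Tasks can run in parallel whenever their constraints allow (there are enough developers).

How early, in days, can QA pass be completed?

39

Level scripting waits on its own release at day 3, so it starts at day 3 and finishes at 3 + 12 = day 15.
Nothing blocks the design doc, so it runs from day 0 to day 1.
Balance pass needs all of the design doc (finishes day 1); level scripting (finishes day 15). That puts its earliest start at day 15; it finishes at 15 + 7 = day 22.
Localization cannot start until balance pass (finishes day 22); level scripting (finishes day 15). The controlling bound is day 22, so localization finishes at 22 + 5 = day 27.
QA pass waits on localization (finishes day 27, plus 3-day gap → day 30), so it starts at day 30 and finishes at 30 + 9 = day 39.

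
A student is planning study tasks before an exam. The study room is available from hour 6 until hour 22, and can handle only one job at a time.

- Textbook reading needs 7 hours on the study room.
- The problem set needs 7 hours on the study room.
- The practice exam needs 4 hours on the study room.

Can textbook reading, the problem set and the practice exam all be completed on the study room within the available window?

The study room window is 22 − 6 = 16 hours.
Running back to back, the jobs need 7 + 7 + 4 = 18 hours on the study room.
Since 18 > 16, they cannot all fit.

No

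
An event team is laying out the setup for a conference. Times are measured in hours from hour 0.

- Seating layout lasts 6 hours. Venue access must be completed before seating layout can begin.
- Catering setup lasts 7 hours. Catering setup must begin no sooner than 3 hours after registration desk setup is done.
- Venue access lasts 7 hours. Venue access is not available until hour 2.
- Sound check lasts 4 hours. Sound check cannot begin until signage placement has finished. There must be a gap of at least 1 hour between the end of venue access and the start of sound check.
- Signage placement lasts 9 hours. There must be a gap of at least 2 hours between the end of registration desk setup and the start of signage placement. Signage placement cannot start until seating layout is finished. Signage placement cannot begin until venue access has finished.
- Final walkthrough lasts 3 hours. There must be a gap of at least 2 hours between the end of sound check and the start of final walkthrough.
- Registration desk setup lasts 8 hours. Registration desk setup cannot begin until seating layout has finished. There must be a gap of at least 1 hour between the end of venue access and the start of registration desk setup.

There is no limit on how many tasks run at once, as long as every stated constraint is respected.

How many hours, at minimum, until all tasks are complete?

After its own release at hour 2, venue access can start at hour 2 and finishes at hour 9.
Seating layout waits on venue access (finishes hour 9), so it starts at hour 9 and finishes at 9 + 6 = hour 15.
Registration desk setup needs all of seating layout (finishes hour 15); venue access (finishes hour 9, plus 1-hour gap → hour 10). That puts its earliest start at hour 15; it finishes at 15 + 8 = hour 23.
Catering setup waits on registration desk setup (finishes hour 23, plus 3-hour gap → hour 26), so it starts at hour 26 and finishes at 26 + 7 = hour 33.
Signage placement has to wait for registration desk setup (finishes hour 23, plus 2-hour gap → hour 25); seating layout (finishes hour 15); venue access (finishes hour 9). The latest of these is hour 25, so signage placement runs hour 25 to 25 + 9 = hour 34.
For sound check: signage placement (finishes hour 34); venue access (finishes hour 9, plus 1-hour gap → hour 10). Taking the maximum gives a start of hour 34, and it finishes at 34 + 4 = hour 38.
Final walkthrough cannot begin until sound check (finishes hour 38, plus 2-hour gap → hour 40). It runs from hour 40 to 40 + 3 = hour 43.
All tasks are finished once the last one completes. Finish times: Venue access at 9, Seating layout at 15, Registration desk setup at 23, Signage placement at 34, Catering setup at 33, Sound check at 38, Final walkthrough at 43. The latest is hour 43.

43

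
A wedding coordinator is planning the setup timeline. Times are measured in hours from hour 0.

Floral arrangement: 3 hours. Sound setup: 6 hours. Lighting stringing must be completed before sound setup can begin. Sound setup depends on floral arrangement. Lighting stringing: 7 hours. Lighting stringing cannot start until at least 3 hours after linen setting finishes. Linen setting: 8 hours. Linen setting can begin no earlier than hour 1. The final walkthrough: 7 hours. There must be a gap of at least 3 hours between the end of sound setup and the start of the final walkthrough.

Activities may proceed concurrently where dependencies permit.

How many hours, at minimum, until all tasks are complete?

35

Nothing blocks floral arrangement, so it runs from hour 0 to hour 3.
Linen setting waits on its own release at hour 1, so it starts at hour 1 and finishes at 1 + 8 = hour 9.
After linen setting (finishes hour 9, plus 3-hour gap → hour 12), lighting stringing can start at hour 12 and finishes at hour 19.
Sound setup needs all of lighting stringing (finishes hour 19); floral arrangement (finishes hour 3). That puts its earliest start at hour 19; it finishes at 19 + 6 = hour 25.
The final walkthrough waits on sound setup (finishes hour 25, plus 3-hour gap → hour 28), so it starts at hour 28 and finishes at 28 + 7 = hour 35.
All tasks are finished once the last one completes. Finish times: Linen setting at 9, Floral arrangement at 3, Lighting stringing at 19, Sound setup at 25, The final walkthrough at 35. The latest is hour 35.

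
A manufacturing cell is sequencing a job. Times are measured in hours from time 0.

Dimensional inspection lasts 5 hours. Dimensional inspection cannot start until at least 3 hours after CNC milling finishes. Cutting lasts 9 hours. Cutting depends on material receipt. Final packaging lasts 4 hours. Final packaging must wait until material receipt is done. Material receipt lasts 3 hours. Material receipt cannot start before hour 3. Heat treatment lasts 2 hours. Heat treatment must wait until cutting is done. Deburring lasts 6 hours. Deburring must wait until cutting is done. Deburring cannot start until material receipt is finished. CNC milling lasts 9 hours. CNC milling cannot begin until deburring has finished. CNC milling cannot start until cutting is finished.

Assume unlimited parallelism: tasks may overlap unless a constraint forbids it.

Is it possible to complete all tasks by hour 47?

Material receipt cannot begin until its own release at hour 3. It runs from hour 3 to 3 + 3 = hour 6.
After material receipt (finishes hour 6), final packaging can start at hour 6 and finishes at hour 10.
Cutting cannot begin until material receipt (finishes hour 6). It runs from hour 6 to 6 + 9 = hour 15.
After cutting (finishes hour 15), heat treatment can start at hour 15 and finishes at hour 17.
For deburring: cutting (finishes hour 15); material receipt (finishes hour 6). Taking the maximum gives a start of hour 15, and it finishes at 15 + 6 = hour 21.
CNC milling needs all of deburring (finishes hour 21); cutting (finishes hour 15). That puts its earliest start at hour 21; it finishes at 21 + 9 = hour 30.
Dimensional inspection waits on CNC milling (finishes hour 30, plus 3-hour gap → hour 33), so it starts at hour 33 and finishes at 33 + 5 = hour 38.
Every task is finished by hour 38, which is no later than the deadline of 47, so the schedule is feasible.

Yes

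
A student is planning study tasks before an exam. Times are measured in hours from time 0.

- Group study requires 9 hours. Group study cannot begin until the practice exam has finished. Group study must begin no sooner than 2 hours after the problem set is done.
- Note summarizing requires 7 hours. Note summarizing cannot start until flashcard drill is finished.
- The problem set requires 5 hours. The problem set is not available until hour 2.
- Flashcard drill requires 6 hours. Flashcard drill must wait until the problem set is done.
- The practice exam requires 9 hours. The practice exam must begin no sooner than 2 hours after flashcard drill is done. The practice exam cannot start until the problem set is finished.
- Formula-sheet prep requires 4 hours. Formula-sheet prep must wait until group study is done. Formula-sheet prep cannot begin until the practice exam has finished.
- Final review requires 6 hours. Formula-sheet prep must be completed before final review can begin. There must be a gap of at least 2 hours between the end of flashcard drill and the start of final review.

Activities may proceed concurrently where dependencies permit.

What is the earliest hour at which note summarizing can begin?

13

The problem set cannot begin until its own release at hour 2. It runs from hour 2 to 2 + 5 = hour 7.
Flashcard drill waits on the problem set (finishes hour 7), so it starts at hour 7 and finishes at 7 + 6 = hour 13.
Note summarizing waits on flashcard drill (finishes hour 13), so the earliest it can start is hour 13.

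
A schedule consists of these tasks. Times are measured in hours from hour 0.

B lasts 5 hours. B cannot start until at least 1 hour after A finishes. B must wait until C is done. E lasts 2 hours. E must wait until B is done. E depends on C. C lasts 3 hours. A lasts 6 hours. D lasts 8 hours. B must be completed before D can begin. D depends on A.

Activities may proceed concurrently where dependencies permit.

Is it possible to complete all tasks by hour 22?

C has no prerequisites, so it starts at hour 0 and finishes at hour 3.
A can start immediately at hour 0; it finishes at hour 6.
For B: A (finishes hour 6, plus 1-hour gap → hour 7); C (finishes hour 3). Taking the maximum gives a start of hour 7, and it finishes at 7 + 5 = hour 12.
E has to wait for B (finishes hour 12); C (finishes hour 3). The latest of these is hour 12, so E runs hour 12 to 12 + 2 = hour 14.
D needs all of B (finishes hour 12); A (finishes hour 6). That puts its earliest start at hour 12; it finishes at 12 + 8 = hour 20.
Every task is finished by hour 20, which is no later than the deadline of 22, so the schedule is feasible.

Yes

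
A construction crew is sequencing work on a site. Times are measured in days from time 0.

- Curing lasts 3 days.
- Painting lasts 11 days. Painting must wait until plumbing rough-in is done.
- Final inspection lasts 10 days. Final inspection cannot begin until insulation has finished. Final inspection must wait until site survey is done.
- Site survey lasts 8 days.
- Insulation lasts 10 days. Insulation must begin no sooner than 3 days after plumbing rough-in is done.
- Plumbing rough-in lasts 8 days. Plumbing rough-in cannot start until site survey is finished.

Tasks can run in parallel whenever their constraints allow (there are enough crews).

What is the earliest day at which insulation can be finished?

29

Site survey can start immediately at day 0; it finishes at day 8.
Plumbing rough-in waits on site survey (finishes day 8), so it starts at day 8 and finishes at 8 + 8 = day 16.
Insulation cannot begin until plumbing rough-in (finishes day 16, plus 3-day gap → day 19). It runs from day 19 to 19 + 10 = day 29.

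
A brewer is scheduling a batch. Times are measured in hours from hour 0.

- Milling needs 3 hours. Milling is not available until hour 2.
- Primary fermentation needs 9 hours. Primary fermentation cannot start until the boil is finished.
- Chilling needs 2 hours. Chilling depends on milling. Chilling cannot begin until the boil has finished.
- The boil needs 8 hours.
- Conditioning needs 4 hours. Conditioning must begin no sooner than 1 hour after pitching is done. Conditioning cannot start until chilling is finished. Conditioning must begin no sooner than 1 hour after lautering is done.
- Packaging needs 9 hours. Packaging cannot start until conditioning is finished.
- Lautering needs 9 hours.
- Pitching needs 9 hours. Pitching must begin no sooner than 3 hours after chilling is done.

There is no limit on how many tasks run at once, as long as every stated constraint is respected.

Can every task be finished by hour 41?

The boil can start immediately at hour 0; it finishes at hour 8.
Primary fermentation waits on the boil (finishes hour 8), so it starts at hour 8 and finishes at 8 + 9 = hour 17.
Lautering can start immediately at hour 0; it finishes at hour 9.
Milling waits on its own release at hour 2, so it starts at hour 2 and finishes at 2 + 3 = hour 5.
Chilling needs all of milling (finishes hour 5); the boil (finishes hour 8). That puts its earliest start at hour 8; it finishes at 8 + 2 = hour 10.
Pitching waits on chilling (finishes hour 10, plus 3-hour gap → hour 13), so it starts at hour 13 and finishes at 13 + 9 = hour 22.
For conditioning: pitching (finishes hour 22, plus 1-hour gap → hour 23); chilling (finishes hour 10); lautering (finishes hour 9, plus 1-hour gap → hour 10). Taking the maximum gives a start of hour 23, and it finishes at 23 + 4 = hour 27.
Packaging waits on conditioning (finishes hour 27), so it starts at hour 27 and finishes at 27 + 9 = hour 36.
Every task is finished by hour 36, which is no later than the deadline of 41, so the schedule is feasible.

Yes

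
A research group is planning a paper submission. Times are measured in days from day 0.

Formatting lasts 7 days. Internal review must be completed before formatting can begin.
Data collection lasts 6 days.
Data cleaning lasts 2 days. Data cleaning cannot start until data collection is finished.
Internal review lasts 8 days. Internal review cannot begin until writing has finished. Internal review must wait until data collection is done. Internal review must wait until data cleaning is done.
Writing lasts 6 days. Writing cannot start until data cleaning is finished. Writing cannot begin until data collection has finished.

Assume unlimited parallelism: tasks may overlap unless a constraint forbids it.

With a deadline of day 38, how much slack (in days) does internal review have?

9

Data collection can start immediately at day 0; it finishes at day 6.
Data cleaning cannot begin until data collection (finishes day 6). It runs from day 6 to 6 + 2 = day 8.
Writing has to wait for data cleaning (finishes day 8); data collection (finishes day 6). The latest of these is day 8, so writing runs day 8 to 8 + 6 = day 14.
Internal review cannot start until writing (finishes day 14); data collection (finishes day 6); data cleaning (finishes day 8). The controlling bound is day 14, so internal review finishes at 14 + 8 = day 22.

Working backward from the deadline:
To finish by day 38, formatting (duration 7) must start no later than day 31.
Internal review feeds into formatting (must start by day 31); so internal review must finish by day 31 and therefore start by day 23.
So internal review can start as early as day 14 and as late as day 23, giving 23 − 14 = 9 days of slack.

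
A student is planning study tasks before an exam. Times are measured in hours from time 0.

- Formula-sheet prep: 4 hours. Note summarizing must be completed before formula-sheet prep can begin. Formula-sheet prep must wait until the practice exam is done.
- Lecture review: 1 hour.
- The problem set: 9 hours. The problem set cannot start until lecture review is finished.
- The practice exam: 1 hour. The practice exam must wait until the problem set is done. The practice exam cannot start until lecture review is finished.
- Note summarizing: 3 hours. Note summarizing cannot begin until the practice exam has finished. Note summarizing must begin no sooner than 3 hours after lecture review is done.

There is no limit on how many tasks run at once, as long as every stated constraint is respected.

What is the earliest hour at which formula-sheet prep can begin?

Lecture review can start immediately at hour 0; it finishes at hour 1.
The problem set waits on lecture review (finishes hour 1), so it starts at hour 1 and finishes at 1 + 9 = hour 10.
For the practice exam: the problem set (finishes hour 10); lecture review (finishes hour 1). Taking the maximum gives a start of hour 10, and it finishes at 10 + 1 = hour 11.
Note summarizing cannot start until the practice exam (finishes hour 11); lecture review (finishes hour 1, plus 3-hour gap → hour 4). The controlling bound is hour 11, so note summarizing finishes at 11 + 3 = hour 14.
Formula-sheet prep waits on note summarizing (finishes hour 14); the practice exam (finishes hour 11). The latest of these is hour 14, which is the earliest formula-sheet prep can start.

14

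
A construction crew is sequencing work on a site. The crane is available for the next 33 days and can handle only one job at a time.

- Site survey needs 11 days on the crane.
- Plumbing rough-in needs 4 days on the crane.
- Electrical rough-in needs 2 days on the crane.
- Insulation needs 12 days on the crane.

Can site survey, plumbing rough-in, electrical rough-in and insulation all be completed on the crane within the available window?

Yes

Running back to back, the jobs need 11 + 4 + 2 + 12 = 29 days on the crane.
Since 29 ≤ 33, they fit within the window.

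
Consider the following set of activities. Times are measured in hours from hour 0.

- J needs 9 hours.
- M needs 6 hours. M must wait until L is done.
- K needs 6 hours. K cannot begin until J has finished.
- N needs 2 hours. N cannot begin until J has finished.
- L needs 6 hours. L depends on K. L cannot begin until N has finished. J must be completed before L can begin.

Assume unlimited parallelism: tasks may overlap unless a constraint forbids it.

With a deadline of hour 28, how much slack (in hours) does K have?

1

Nothing blocks J, so it runs from hour 0 to hour 9.
K waits on J (finishes hour 9), so it starts at hour 9 and finishes at 9 + 6 = hour 15.

Working backward from the deadline:
M has no dependents, so it just needs to finish by hour 28. Starting by 28 − 6 = hour 22 achieves that.
L feeds into M (must start by hour 22); so L must finish by hour 22 and therefore start by hour 16.
K has to be done before L (must start by hour 16). That means finishing by hour 16, i.e. starting by 16 − 6 = hour 10.
So K can start as early as hour 9 and as late as hour 10, giving 10 − 9 = 1 hour of slack.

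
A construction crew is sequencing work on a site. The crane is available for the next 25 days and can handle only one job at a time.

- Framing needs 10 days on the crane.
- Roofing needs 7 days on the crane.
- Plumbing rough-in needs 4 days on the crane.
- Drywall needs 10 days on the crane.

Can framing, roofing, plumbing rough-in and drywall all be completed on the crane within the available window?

No

Running back to back, the jobs need 10 + 7 + 4 + 10 = 31 days on the crane.
Since 31 > 25, they cannot all fit.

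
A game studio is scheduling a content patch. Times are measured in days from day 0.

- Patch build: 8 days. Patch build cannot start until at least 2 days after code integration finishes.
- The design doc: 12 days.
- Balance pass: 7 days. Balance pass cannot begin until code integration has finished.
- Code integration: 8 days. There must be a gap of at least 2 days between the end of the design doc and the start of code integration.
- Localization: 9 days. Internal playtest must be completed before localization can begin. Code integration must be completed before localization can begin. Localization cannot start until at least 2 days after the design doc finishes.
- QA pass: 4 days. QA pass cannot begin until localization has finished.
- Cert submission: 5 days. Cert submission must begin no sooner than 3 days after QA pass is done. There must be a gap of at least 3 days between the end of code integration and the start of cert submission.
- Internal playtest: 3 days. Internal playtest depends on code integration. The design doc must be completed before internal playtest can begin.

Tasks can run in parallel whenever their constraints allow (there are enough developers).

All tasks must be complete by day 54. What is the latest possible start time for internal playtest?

30

Cert submission has no dependents, so it just needs to finish by day 54. Starting by 54 − 5 = day 49 achieves that.
QA pass feeds into cert submission (must start by day 49, minus 3-day gap → day 46); so QA pass must finish by day 46 and therefore start by day 42.
Localization feeds into QA pass (must start by day 42); so localization must finish by day 42 and therefore start by day 33.
Internal playtest has to be done before localization (must start by day 33). That means finishing by day 33, i.e. starting by 33 − 3 = day 30.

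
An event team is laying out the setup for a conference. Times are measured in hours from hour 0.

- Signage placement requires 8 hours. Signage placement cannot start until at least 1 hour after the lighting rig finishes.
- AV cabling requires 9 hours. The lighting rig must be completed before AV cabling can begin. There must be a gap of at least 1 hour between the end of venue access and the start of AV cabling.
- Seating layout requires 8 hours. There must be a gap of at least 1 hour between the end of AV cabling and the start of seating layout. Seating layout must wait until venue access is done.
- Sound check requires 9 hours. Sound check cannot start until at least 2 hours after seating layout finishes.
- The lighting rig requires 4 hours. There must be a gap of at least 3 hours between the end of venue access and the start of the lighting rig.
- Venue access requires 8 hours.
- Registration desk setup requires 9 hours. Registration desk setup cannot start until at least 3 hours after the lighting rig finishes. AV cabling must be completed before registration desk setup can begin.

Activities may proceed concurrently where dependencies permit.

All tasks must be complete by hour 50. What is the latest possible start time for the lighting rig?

Sound check has no dependents, so it just needs to finish by hour 50. Starting by 50 − 9 = hour 41 achieves that.
Seating layout must finish before sound check (must start by hour 41, minus 2-hour gap → hour 39). With an 8-hour duration, seating layout must start by 39 − 8 = hour 31.
Registration desk setup must finish by hour 50; it takes 9 hours, so it must start by 50 − 9 = hour 41.
AV cabling must finish in time for seating layout (must start by hour 31, minus 1-hour gap → hour 30); registration desk setup (must start by hour 41). The tightest is hour 30, so AV cabling must start by 30 − 9 = hour 21.
Signage placement has no dependents, so it just needs to finish by hour 50. Starting by 50 − 8 = hour 42 achieves that.
The lighting rig has several dependents: AV cabling (must start by hour 21); registration desk setup (must start by hour 41, minus 3-hour gap → hour 38); signage placement (must start by hour 42, minus 1-hour gap → hour 41). The earliest of those limits is hour 21, so the lighting rig must start by 21 − 4 = hour 17.

17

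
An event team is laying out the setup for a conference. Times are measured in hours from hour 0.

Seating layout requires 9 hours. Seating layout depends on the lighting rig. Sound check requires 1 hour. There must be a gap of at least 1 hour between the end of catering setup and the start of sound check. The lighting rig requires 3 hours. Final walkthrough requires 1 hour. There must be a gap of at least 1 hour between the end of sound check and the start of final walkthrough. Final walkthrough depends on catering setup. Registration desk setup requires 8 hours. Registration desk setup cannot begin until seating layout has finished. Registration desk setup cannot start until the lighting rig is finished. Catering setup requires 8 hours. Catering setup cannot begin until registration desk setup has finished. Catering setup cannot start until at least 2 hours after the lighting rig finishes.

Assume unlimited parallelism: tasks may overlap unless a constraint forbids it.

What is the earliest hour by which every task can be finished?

The lighting rig can start immediately at hour 0; it finishes at hour 3.
Seating layout waits on the lighting rig (finishes hour 3), so it starts at hour 3 and finishes at 3 + 9 = hour 12.
For registration desk setup: seating layout (finishes hour 12); the lighting rig (finishes hour 3). Taking the maximum gives a start of hour 12, and it finishes at 12 + 8 = hour 20.
Catering setup cannot start until registration desk setup (finishes hour 20); the lighting rig (finishes hour 3, plus 2-hour gap → hour 5). The controlling bound is hour 20, so catering setup finishes at 20 + 8 = hour 28.
Sound check cannot begin until catering setup (finishes hour 28, plus 1-hour gap → hour 29). It runs from hour 29 to 29 + 1 = hour 30.
Final walkthrough cannot start until sound check (finishes hour 30, plus 1-hour gap → hour 31); catering setup (finishes hour 28). The controlling bound is hour 31, so final walkthrough finishes at 31 + 1 = hour 32.
All tasks are finished once the last one completes. Finish times: The lighting rig at 3, Seating layout at 12, Registration desk setup at 20, Catering setup at 28, Sound check at 30, Final walkthrough at 32. The latest is hour 32.

32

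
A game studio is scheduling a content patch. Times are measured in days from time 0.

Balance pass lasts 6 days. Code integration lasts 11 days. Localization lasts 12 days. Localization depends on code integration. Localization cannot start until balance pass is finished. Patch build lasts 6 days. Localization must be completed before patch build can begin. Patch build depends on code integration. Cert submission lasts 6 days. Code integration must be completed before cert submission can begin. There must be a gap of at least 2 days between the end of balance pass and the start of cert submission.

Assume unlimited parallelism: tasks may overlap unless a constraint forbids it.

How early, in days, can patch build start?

Balance pass has no prerequisites, so it starts at day 0 and finishes at day 6.
Code integration can start immediately at day 0; it finishes at day 11.
Localization cannot start until code integration (finishes day 11); balance pass (finishes day 6). The controlling bound is day 11, so localization finishes at 11 + 12 = day 23.
Patch build waits on localization (finishes day 23); code integration (finishes day 11). The latest of these is day 23, which is the earliest patch build can start.

23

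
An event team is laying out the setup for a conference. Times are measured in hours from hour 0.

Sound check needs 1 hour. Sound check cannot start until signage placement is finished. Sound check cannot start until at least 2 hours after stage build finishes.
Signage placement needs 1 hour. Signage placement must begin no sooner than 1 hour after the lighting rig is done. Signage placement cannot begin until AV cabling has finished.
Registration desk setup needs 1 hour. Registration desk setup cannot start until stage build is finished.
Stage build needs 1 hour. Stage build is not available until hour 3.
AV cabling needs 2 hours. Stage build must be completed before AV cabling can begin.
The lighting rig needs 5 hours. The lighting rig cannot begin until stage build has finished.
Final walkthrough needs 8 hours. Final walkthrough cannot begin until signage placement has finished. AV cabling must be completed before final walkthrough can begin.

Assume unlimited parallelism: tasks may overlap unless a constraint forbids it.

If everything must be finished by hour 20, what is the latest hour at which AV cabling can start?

9

Sound check has no dependents, so it just needs to finish by hour 20. Starting by 20 − 1 = hour 19 achieves that.
To finish by hour 20, final walkthrough (duration 8) must start no later than hour 12.
Signage placement must finish in time for sound check (must start by hour 19); final walkthrough (must start by hour 12). The tightest is hour 12, so signage placement must start by 12 − 1 = hour 11.
AV cabling has several dependents: signage placement (must start by hour 11); final walkthrough (must start by hour 12). The earliest of those limits is hour 11, so AV cabling must start by 11 − 2 = hour 9.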